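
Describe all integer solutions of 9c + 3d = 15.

Step 1: Compute gcd(9, 3) = 3.
Since 3 divides 15, solutions exist.

Step 2: Find a particular solution using extended Euclidean algorithm.
We get c₀ = 0, d₀ = 5.
Check: 9*0 + 3*5 = 15 = 15 ✓

Step 3: Write the general solution.
c = 0 + (3/3)t = 0 + 1t
d = 5 - (9/3)t = 5 - 3t
for any integer t.

c = 0 + 1t, d = 5 - 3t for integer t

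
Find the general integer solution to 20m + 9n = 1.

Step 1: Compute gcd(20, 9) = 1.
Since 1 divides 1, solutions exist.

Step 2: Find a particular solution using extended Euclidean algorithm.
We get m₀ = -4, n₀ = 9.
Check: 20*-4 + 9*9 = 1 = 1 ✓

Step 3: Write the general solution.
m = -4 + (9/1)t = -4 + 9t
n = 9 - (20/1)t = 9 - 20t
for any integer t.

m = -4 + 9t, n = 9 - 20t for integer t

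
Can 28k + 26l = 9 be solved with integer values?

Step 1: Compute gcd(28, 26).
gcd(28, 26) = 2

Step 2: Check divisibility.
Does 2 divide 9? 9 = 2 x 4 + 1, so no.

By the theorem on linear Diophantine equations, 28k + 26l = 9 has integer solutions if and only if gcd(28, 26) divides 9. Since 2 does not divide 9, no solutions exist.

No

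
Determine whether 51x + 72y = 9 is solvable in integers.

Step 1: Compute gcd(51, 72).
gcd(51, 72) = 3

Step 2: Check divisibility.
Does 3 divide 9? 9 = 3 x 3, so yes.

By the theorem on linear Diophantine equations, 51x + 72y = 9 has integer solutions if and only if gcd(51, 72) divides 9. Since 3 | 9, solutions exist.

Yes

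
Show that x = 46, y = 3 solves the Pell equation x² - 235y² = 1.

Compute x² = 46² = 2116
Compute 235y² = 235·3² = 235·9 = 2115
x² - 235y² = 2116 - 2115 = 1
Since this equals 1, (46, 3) is a solution.

Yes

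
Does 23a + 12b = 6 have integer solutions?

Step 1: Compute gcd(23, 12).
gcd(23, 12) = 1

Step 2: Check divisibility.
Does 1 divide 6? 6 = 1 x 6, so yes.

By the theorem on linear Diophantine equations, 23a + 12b = 6 has integer solutions if and only if gcd(23, 12) divides 6. Since 1 | 6, solutions exist.

Yes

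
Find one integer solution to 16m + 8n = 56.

Step 1: Check solvability.
gcd(16, 8) = 8
Since 8 divides 56, solutions exist.

Step 2: Apply extended Euclidean algorithm to find gcd.
We find integers such that 16*x0 + 8*y0 = 8

Step 3: Scale the particular solution.
Multiply by 56/8 = 7:
m = 0, n = 7

Step 4: Verify.
16*(0) + 8*(7) = 56 = 56 ✓

m = 0, n = 7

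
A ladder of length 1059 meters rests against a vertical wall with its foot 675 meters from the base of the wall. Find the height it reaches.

The ladder, wall, and ground form a right triangle with hypotenuse 1059 and one leg 675.
By the Pythagorean theorem: h² = 1059² - 675² = 1121481 - 455625 = 665856
h = √665856 = 816 meters

816 meters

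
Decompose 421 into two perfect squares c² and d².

We need to find integers c, d > 0 such that c² + d² = 421.
Trying c = 14: d² = 421 - 14² = 421 - 196 = 225
d = 15
Check: 14² + 15² = 196 + 225 = 421 ✓

421 = 14² + 15²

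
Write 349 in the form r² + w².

We need to find integers r, w > 0 such that r² + w² = 349.
Trying r = 5: w² = 349 - 5² = 349 - 25 = 324
w = 18
Check: 5² + 18² = 25 + 324 = 349 ✓

349 = 5² + 18²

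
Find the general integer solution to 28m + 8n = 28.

Step 1: Compute gcd(28, 8) = 4.
Since 4 divides 28, solutions exist.

Step 2: Find a particular solution using extended Euclidean algorithm.
We get m₀ = 7, n₀ = -21.
Check: 28*7 + 8*-21 = 28 = 28 ✓

Step 3: Write the general solution.
m = 7 + (8/4)t = 7 + 2t
n = -21 - (28/4)t = -21 - 7t
for any integer t.

m = 7 + 2t, n = -21 - 7t for integer t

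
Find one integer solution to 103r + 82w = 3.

Step 1: Check solvability.
gcd(103, 82) = 1
Since 1 divides 3, solutions exist.

Step 2: Apply extended Euclidean algorithm to find gcd.
We find integers such that 103*x0 + 82*y0 = 1

Step 3: Scale the particular solution.
Multiply by 3/1 = 3:
r = -117, w = 147

Step 4: Verify.
103*(-117) + 82*(147) = 3 = 3 ✓

r = -117, w = 147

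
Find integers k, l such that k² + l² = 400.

We need to find integers k, l > 0 such that k² + l² = 400.
Trying k = 12: l² = 400 - 12² = 400 - 144 = 256
l = 16
Check: 12² + 16² = 144 + 256 = 400 ✓

400 = 12² + 16²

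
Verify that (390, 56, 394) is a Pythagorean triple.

Compute a² + b² = 390² + 56² = 152100 + 3136 = 155236
Compute c² = 394² = 155236
Since 155236 = 155236, confirmed.

Yes, it is a Pythagorean triple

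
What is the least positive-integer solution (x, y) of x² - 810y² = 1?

We seek the smallest positive integers (x, y) with x² - 810y² = 1, i.e., x² = 810y² + 1.
Try successive y values:
y = 1: x² = 810·1² + 1 = 811, not a perfect square
y = 2: x² = 810·2² + 1 = 3241, not a perfect square
y = 3: x² = 810·3² + 1 = 7291, not a perfect square
... continuing the search (or via continued fractions) ...
y = 962: x² = 810·962² + 1 = 749609641, x = 27379 ✓

Verify: 27379² - 810·962² = 749609641 - 749609640 = 1 ✓

x = 27379, y = 962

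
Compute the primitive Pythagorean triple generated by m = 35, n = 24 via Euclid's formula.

a = m² - n² = 1225 - 576 = 649
b = 2mn = 2·35·24 = 1680
c = m² + n² = 1225 + 576 = 1801
Verify: 649² + 1680² = 421201 + 2822400 = 3243601 = 1801² ✓

(649, 1680, 1801)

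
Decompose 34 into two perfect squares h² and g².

We need to find integers h, g > 0 such that h² + g² = 34.
Trying h = 3: g² = 34 - 3² = 34 - 9 = 25
g = 5
Check: 3² + 5² = 9 + 25 = 34 ✓

34 = 3² + 5²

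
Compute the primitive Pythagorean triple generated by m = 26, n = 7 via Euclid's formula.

a = m² - n² = 26² - 7² = 676 - 49 = 627
b = 2mn = 2·26·7 = 364
c = m² + n² = 676 + 49 = 725
Verify: 627² + 364² = 393129 + 132496 = 525625 = 725² ✓

(627, 364, 725)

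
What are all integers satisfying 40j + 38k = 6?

Step 1: Compute gcd(40, 38) = 2.
Since 2 divides 6, solutions exist.

Step 2: Find a particular solution using extended Euclidean algorithm.
We get j₀ = 3, k₀ = -3.
Check: 40*3 + 38*-3 = 6 = 6 ✓

Step 3: Write the general solution.
j = 3 + (38/2)t = 3 + 19t
k = -3 - (40/2)t = -3 - 20t
for any integer t.

j = 3 + 19t, k = -3 - 20t for integer t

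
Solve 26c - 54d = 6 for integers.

Step 1: Check solvability.
gcd(26, 54) = 2
Since 2 divides 6, solutions exist.

Step 2: Apply extended Euclidean algorithm to find gcd.
We find integers such that 26*x0 + 54*y0 = 2

Step 3: Scale the particular solution.
Multiply by 6/2 = 3:
c = -6, d = -3

Step 4: Verify.
26*(-6) - 54*(-3) = 6 = 6 ✓

c = -6, d = -3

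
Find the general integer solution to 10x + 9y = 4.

Step 1: Compute gcd(10, 9) = 1.
Since 1 divides 4, solutions exist.

Step 2: Find a particular solution using extended Euclidean algorithm.
We get x₀ = 4, y₀ = -4.
Check: 10*4 + 9*-4 = 4 = 4 ✓

Step 3: Write the general solution.
x = 4 + (9/1)t = 4 + 9t
y = -4 - (10/1)t = -4 - 10t
for any integer t.

x = 4 + 9t, y = -4 - 10t for integer t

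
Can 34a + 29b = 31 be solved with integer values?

Step 1: Compute gcd(34, 29).
gcd(34, 29) = 1

Step 2: Check divisibility.
Does 1 divide 31? 31 = 1 x 31, so yes.

By the theorem on linear Diophantine equations, 34a + 29b = 31 has integer solutions if and only if gcd(34, 29) divides 31. Since 1 | 31, solutions exist.

Yes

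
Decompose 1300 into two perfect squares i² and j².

We need to find integers i, j > 0 such that i² + j² = 1300.
Trying i = 2: j² = 1300 - 2² = 1300 - 4 = 1296
j = 36
Check: 2² + 36² = 4 + 1296 = 1300 ✓

1300 = 2² + 36²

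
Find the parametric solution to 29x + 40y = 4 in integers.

Step 1: Compute gcd(29, 40) = 1.
Since 1 divides 4, solutions exist.

Step 2: Find a particular solution using extended Euclidean algorithm.
We get x₀ = -44, y₀ = 32.
Check: 29*-44 + 40*32 = 4 = 4 ✓

Step 3: Write the general solution.
x = -44 + (40/1)t = -44 + 40t
y = 32 - (29/1)t = 32 - 29t
for any integer t.

x = -44 + 40t, y = 32 - 29t for integer t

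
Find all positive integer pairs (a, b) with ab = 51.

The positive divisors of 51 are: 1, 3, 17, 51.
Each divisor d gives the pair (d, 51/d):
(1, 51), (3, 17), (17, 3), (51, 1)

(1, 51), (3, 17), (17, 3), (51, 1)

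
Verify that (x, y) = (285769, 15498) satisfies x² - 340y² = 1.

Compute x² = 285769² = 81663921361
Compute 340y² = 340·15498² = 340·240188004 = 81663921360
x² - 340y² = 81663921361 - 81663921360 = 1
Since this equals 1, (285769, 15498) is a solution.

Yes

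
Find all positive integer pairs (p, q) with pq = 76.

The positive divisors of 76 are: 1, 2, 4, 19, 38, 76.
Each divisor d gives the pair (d, 76/d):
(1, 76), (2, 38), (4, 19), (19, 4), (38, 2), (76, 1)

(1, 76), (2, 38), (4, 19), (19, 4), (38, 2), (76, 1)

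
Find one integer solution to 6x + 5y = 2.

Step 1: Check solvability.
gcd(6, 5) = 1
Since 1 divides 2, solutions exist.

Step 2: Apply extended Euclidean algorithm to find gcd.
We find integers such that 6*x0 + 5*y0 = 1

Step 3: Scale the particular solution.
Multiply by 2/1 = 2:
x = 2, y = -2

Step 4: Verify.
6*(2) + 5*(-2) = 2 = 2 ✓

x = 2, y = -2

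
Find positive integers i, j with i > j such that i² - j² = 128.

Factor: i² - j² = (i+j)(i-j) = 128.
We need two factors of 128 with the same parity.
Use i+j = 64 and i-j = 2 (product 64·2 = 128).
Adding: 2i = 66, so i = 33.
Subtracting: 2j = 62, so j = 31.
Check: 33² - 31² = 1089 - 961 = 128 ✓

i = 33, j = 31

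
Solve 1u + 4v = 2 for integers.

Step 1: Check solvability.
gcd(1, 4) = 1
Since 1 divides 2, solutions exist.

Step 2: Apply extended Euclidean algorithm to find gcd.
We find integers such that 1*x0 + 4*y0 = 1

Step 3: Scale the particular solution.
Multiply by 2/1 = 2:
u = 2, v = 0

Step 4: Verify.
1*(2) + 4*(0) = 2 = 2 ✓

u = 2, v = 0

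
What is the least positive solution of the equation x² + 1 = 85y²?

We need x² = 85y² - 1. Try successive y:
y = 1: x² = 85·1² - 1 = 84, not a perfect square
y = 2: x² = 85·2² - 1 = 339, not a perfect square
y = 3: x² = 85·3² - 1 = 764, not a perfect square
...
y = 41: x² = 85·41² - 1 = 142884 = 378² ✓
Check: 378² - 85·41² = 142884 - 142885 = -1 ✓

x = 378, y = 41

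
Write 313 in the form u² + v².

We need to find integers u, v > 0 such that u² + v² = 313.
Trying u = 12: v² = 313 - 12² = 313 - 144 = 169
v = 13
Check: 12² + 13² = 144 + 169 = 313 ✓

313 = 12² + 13²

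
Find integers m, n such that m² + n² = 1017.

We need to find integers m, n > 0 such that m² + n² = 1017.
Trying m = 21: n² = 1017 - 21² = 1017 - 441 = 576
n = 24
Check: 21² + 24² = 441 + 576 = 1017 ✓

1017 = 21² + 24²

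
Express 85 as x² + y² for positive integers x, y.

We need to find integers x, y > 0 such that x² + y² = 85.
Trying x = 2: y² = 85 - 2² = 85 - 4 = 81
y = 9
Check: 2² + 9² = 4 + 81 = 85 ✓

85 = 2² + 9²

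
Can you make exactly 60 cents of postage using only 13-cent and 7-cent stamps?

We need non-negative x, y with 13x + 7y = 60.
gcd(13, 7) = 1 divides 60, so integer solutions exist.
Search for a non-negative one: x = 3 gives 7y = 60 - 39 = 21, so y = 3.
Check: 13·3 + 7·3 = 60 ✓

Yes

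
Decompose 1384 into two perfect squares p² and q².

We need to find integers p, q > 0 such that p² + q² = 1384.
Trying p = 22: q² = 1384 - 22² = 1384 - 484 = 900
q = 30
Check: 22² + 30² = 484 + 900 = 1384 ✓

1384 = 22² + 30²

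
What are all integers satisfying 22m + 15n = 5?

Step 1: Compute gcd(22, 15) = 1.
Since 1 divides 5, solutions exist.

Step 2: Find a particular solution using extended Euclidean algorithm.
We get m₀ = -10, n₀ = 15.
Check: 22*-10 + 15*15 = 5 = 5 ✓

Step 3: Write the general solution.
m = -10 + (15/1)t = -10 + 15t
n = 15 - (22/1)t = 15 - 22t
for any integer t.

m = -10 + 15t, n = 15 - 22t for integer t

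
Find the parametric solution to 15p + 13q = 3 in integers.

Step 1: Compute gcd(15, 13) = 1.
Since 1 divides 3, solutions exist.

Step 2: Find a particular solution using extended Euclidean algorithm.
We get p₀ = -18, q₀ = 21.
Check: 15*-18 + 13*21 = 3 = 3 ✓

Step 3: Write the general solution.
p = -18 + (13/1)t = -18 + 13t
q = 21 - (15/1)t = 21 - 15t
for any integer t.

p = -18 + 13t, q = 21 - 15t for integer t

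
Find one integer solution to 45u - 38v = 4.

Step 1: Check solvability.
gcd(45, 38) = 1
Since 1 divides 4, solutions exist.

Step 2: Apply extended Euclidean algorithm to find gcd.
We find integers such that 45*x0 + 38*y0 = 1

Step 3: Scale the particular solution.
Multiply by 4/1 = 4:
u = 44, v = 52

Step 4: Verify.
45*(44) - 38*(52) = 4 = 4 ✓

u = 44, v = 52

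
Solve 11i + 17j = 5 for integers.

Step 1: Check solvability.
gcd(11, 17) = 1
Since 1 divides 5, solutions exist.

Step 2: Apply extended Euclidean algorithm to find gcd.
We find integers such that 11*x0 + 17*y0 = 1

Step 3: Scale the particular solution.
Multiply by 5/1 = 5:
i = -15, j = 10

Step 4: Verify.
11*(-15) + 17*(10) = 5 = 5 ✓

i = -15, j = 10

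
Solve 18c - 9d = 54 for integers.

Step 1: Check solvability.
gcd(18, 9) = 9
Since 9 divides 54, solutions exist.

Step 2: Apply extended Euclidean algorithm to find gcd.
We find integers such that 18*x0 + 9*y0 = 9

Step 3: Scale the particular solution.
Multiply by 54/9 = 6:
c = 0, d = -6

Step 4: Verify.
18*(0) - 9*(-6) = 54 = 54 ✓

c = 0, d = -6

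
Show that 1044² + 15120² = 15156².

Compute a² + b² = 1044² + 15120² = 1089936 + 228614400 = 229704336
Compute c² = 15156² = 229704336
Since 229704336 = 229704336, confirmed.

Yes, it is a Pythagorean triple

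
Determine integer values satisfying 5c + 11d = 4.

Step 1: Check solvability.
gcd(5, 11) = 1
Since 1 divides 4, solutions exist.

Step 2: Apply extended Euclidean algorithm to find gcd.
We find integers such that 5*x0 + 11*y0 = 1

Step 3: Scale the particular solution.
Multiply by 4/1 = 4:
c = -8, d = 4

Step 4: Verify.
5*(-8) + 11*(4) = 4 = 4 ✓

c = -8, d = 4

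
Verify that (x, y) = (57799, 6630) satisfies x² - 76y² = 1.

Compute x² = 57799² = 3340724401
Compute 76y² = 76·6630² = 76·43956900 = 3340724400
x² - 76y² = 3340724401 - 3340724400 = 1
Since this equals 1, (57799, 6630) is a solution.

Yes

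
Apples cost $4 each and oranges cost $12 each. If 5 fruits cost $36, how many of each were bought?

Let a = apples, o = oranges.
a + o = 5
4a + 12o = 36
Substitute o = 5 - a:
4a + 12(5 - a) = 36
(4 - 12)a = 36 - 60
-8a = -24
a = 3, o = 5 - 3 = 2

Apples: 3, Oranges: 2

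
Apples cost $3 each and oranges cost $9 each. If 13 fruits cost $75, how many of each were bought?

Let a = apples, o = oranges.
a + o = 13
3a + 9o = 75
Substitute o = 13 - a:
3a + 9(13 - a) = 75
(3 - 9)a = 75 - 117
-6a = -42
a = 7, o = 13 - 7 = 6

Apples: 7, Oranges: 6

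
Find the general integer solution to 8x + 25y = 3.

Step 1: Compute gcd(8, 25) = 1.
Since 1 divides 3, solutions exist.

Step 2: Find a particular solution using extended Euclidean algorithm.
We get x₀ = -9, y₀ = 3.
Check: 8*-9 + 25*3 = 3 = 3 ✓

Step 3: Write the general solution.
x = -9 + (25/1)t = -9 + 25t
y = 3 - (8/1)t = 3 - 8t
for any integer t.

x = -9 + 25t, y = 3 - 8t for integer t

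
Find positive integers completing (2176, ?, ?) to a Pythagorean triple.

We need the other leg and hypotenuse such that 2176² + x² = c².
Take x = 132, c = 2180: 2176² + 132² = 4734976 + 17424 = 4752400 = 2180² ✓
Triple: (132, 2176, 2180)

(132, 2176, 2180)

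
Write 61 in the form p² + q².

We need to find integers p, q > 0 such that p² + q² = 61.
Trying p = 5: q² = 61 - 5² = 61 - 25 = 36
q = 6
Check: 5² + 6² = 25 + 36 = 61 ✓

61 = 5² + 6²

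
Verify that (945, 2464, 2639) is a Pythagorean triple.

Compute a² + b² = 945² + 2464² = 893025 + 6071296 = 6964321
Compute c² = 2639² = 6964321
Since 6964321 = 6964321, confirmed.

Yes, it is a Pythagorean triple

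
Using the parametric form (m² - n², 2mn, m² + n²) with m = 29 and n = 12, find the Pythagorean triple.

a = m² - n² = 29² - 12² = 841 - 144 = 697
b = 2mn = 2·29·12 = 696
c = m² + n² = 841 + 144 = 985
Verify: 697² + 696² = 485809 + 484416 = 970225 = 985² ✓

(697, 696, 985)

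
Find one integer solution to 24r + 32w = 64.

Step 1: Check solvability.
gcd(24, 32) = 8
Since 8 divides 64, solutions exist.

Step 2: Apply extended Euclidean algorithm to find gcd.
We find integers such that 24*x0 + 32*y0 = 8

Step 3: Scale the particular solution.
Multiply by 64/8 = 8:
r = -8, w = 8

Step 4: Verify.
24*(-8) + 32*(8) = 64 = 64 ✓

r = -8, w = 8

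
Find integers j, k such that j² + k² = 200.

We need to find integers j, k > 0 such that j² + k² = 200.
Trying j = 2: k² = 200 - 2² = 200 - 4 = 196
k = 14
Check: 2² + 14² = 4 + 196 = 200 ✓

200 = 2² + 14²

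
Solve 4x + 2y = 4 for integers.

Step 1: Check solvability.
gcd(4, 2) = 2
Since 2 divides 4, solutions exist.

Step 2: Apply extended Euclidean algorithm to find gcd.
We find integers such that 4*x0 + 2*y0 = 2

Step 3: Scale the particular solution.
Multiply by 4/2 = 2:
x = 0, y = 2

Step 4: Verify.
4*(0) + 2*(2) = 4 = 4 ✓

x = 0, y = 2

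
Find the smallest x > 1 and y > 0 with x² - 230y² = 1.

We seek the smallest positive integers (x, y) with x² - 230y² = 1, i.e., x² = 230y² + 1.
Try successive y values:
y = 1: x² = 230·1² + 1 = 231, not a perfect square
y = 2: x² = 230·2² + 1 = 921, not a perfect square
y = 3: x² = 230·3² + 1 = 2071, not a perfect square
... continuing the search (or via continued fractions) ...
y = 6: x² = 230·6² + 1 = 8281, x = 91 ✓

Verify: 91² - 230·6² = 8281 - 8280 = 1 ✓

x = 91, y = 6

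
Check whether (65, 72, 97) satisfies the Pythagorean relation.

Compute a² + b²:
65² + 72² = 4225 + 5184 = 9409
Compute c²:
97² = 9409
Since 9409 = 9409, it is a Pythagorean triple.

Yes, it is a Pythagorean triple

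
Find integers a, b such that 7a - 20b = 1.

Step 1: Check solvability.
gcd(7, 20) = 1
Since 1 divides 1, solutions exist.

Step 2: Apply extended Euclidean algorithm to find gcd.
We find integers such that 7*x0 + 20*y0 = 1

Step 3: Scale the particular solution.
Multiply by 1/1 = 1:
a = 3, b = 1

Step 4: Verify.
7*(3) - 20*(1) = 1 = 1 ✓

a = 3, b = 1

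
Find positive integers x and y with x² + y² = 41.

We need to find integers x, y > 0 such that x² + y² = 41.
Trying x = 4: y² = 41 - 4² = 41 - 16 = 25
y = 5
Check: 4² + 5² = 16 + 25 = 41 ✓

41 = 4² + 5²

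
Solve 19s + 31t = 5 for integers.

Step 1: Check solvability.
gcd(19, 31) = 1
Since 1 divides 5, solutions exist.

Step 2: Apply extended Euclidean algorithm to find gcd.
We find integers such that 19*x0 + 31*y0 = 1

Step 3: Scale the particular solution.
Multiply by 5/1 = 5:
s = -65, t = 40

Step 4: Verify.
19*(-65) + 31*(40) = 5 = 5 ✓

s = -65, t = 40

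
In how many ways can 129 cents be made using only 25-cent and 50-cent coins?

We need non-negative integers (x, y) with 25x + 50y = 129.
For each x from 0 to 5, check if (129 - 25x) is a non-negative multiple of 50.
Solutions (x, y): none
Count: 0

0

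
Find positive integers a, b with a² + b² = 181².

We need a² + b² = 181² = 32761.
Trying: 19² + 180² = 361 + 32400 = 32761 ✓

(19, 180, 181)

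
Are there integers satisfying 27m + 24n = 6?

Step 1: Compute gcd(27, 24).
gcd(27, 24) = 3

Step 2: Check divisibility.
Does 3 divide 6? 6 = 3 x 2, so yes.

By the theorem on linear Diophantine equations, 27m + 24n = 6 has integer solutions if and only if gcd(27, 24) divides 6. Since 3 | 6, solutions exist.

Yes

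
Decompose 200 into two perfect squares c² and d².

We need to find integers c, d > 0 such that c² + d² = 200.
Trying c = 2: d² = 200 - 2² = 200 - 4 = 196
d = 14
Check: 2² + 14² = 4 + 196 = 200 ✓

200 = 2² + 14²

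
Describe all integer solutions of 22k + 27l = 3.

Step 1: Compute gcd(22, 27) = 1.
Since 1 divides 3, solutions exist.

Step 2: Find a particular solution using extended Euclidean algorithm.
We get k₀ = -33, l₀ = 27.
Check: 22*-33 + 27*27 = 3 = 3 ✓

Step 3: Write the general solution.
k = -33 + (27/1)t = -33 + 27t
l = 27 - (22/1)t = 27 - 22t
for any integer t.

k = -33 + 27t, l = 27 - 22t for integer t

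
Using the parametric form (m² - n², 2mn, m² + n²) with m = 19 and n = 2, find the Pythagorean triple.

a = m² - n² = 361 - 4 = 357
b = 2mn = 2·19·2 = 76
c = m² + n² = 361 + 4 = 365
Verify: 357² + 76² = 127449 + 5776 = 133225 = 365² ✓

(357, 76, 365)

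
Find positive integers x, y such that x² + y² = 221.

Search for x with 221 - x² a perfect square.
x = 5: 221 - 5² = 221 - 25 = 196 = 14² ✓
So x = 5, y = 14.

x = 5, y = 14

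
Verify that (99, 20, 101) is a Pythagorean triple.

Compute a² + b² = 99² + 20² = 9801 + 400 = 10201
Compute c² = 101² = 10201
Since 10201 = 10201, confirmed.

Yes, it is a Pythagorean triple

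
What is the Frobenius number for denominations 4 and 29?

For two coprime denominations a and b, the Frobenius number (largest value not representable as a non-negative combination) is ab - a - b.
Here gcd(4, 29) = 1, so they are coprime.
F(4, 29) = 4·29 - 4 - 29 = 116 - 33 = 83

83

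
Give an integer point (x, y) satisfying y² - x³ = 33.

Try small integer x values and check whether x³ + 33 is a perfect square.
x = -2: x³ + 33 = -2³ + 33 = -8 + 33 = 25
Is 25 a perfect square? 5² = 25 ✓
So (x, y) = (-2, 5) is a solution.

x = -2, y = 5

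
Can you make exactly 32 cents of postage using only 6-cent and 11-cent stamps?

We need non-negative x, y with 6x + 11y = 32.
gcd(6, 11) = 1 divides 32, so integer solutions exist, but checking x = 0..5 shows none with y ≥ 0.
So 32 cannot be made with non-negative stamp counts.

No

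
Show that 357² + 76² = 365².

Compute a² + b²:
357² + 76² = 127449 + 5776 = 133225
Compute c²:
365² = 133225
Since 133225 = 133225, it is a Pythagorean triple.

Yes, it is a Pythagorean triple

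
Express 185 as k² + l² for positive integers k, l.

We need to find integers k, l > 0 such that k² + l² = 185.
Trying k = 4: l² = 185 - 4² = 185 - 16 = 169
l = 13
Check: 4² + 13² = 16 + 169 = 185 ✓

185 = 4² + 13²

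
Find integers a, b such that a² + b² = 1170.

We need to find integers a, b > 0 such that a² + b² = 1170.
Trying a = 9: b² = 1170 - 9² = 1170 - 81 = 1089
b = 33
Check: 9² + 33² = 81 + 1089 = 1170 ✓

1170 = 9² + 33²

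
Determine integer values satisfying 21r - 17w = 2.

Step 1: Check solvability.
gcd(21, 17) = 1
Since 1 divides 2, solutions exist.

Step 2: Apply extended Euclidean algorithm to find gcd.
We find integers such that 21*x0 + 17*y0 = 1

Step 3: Scale the particular solution.
Multiply by 2/1 = 2:
r = -8, w = -10

Step 4: Verify.
21*(-8) - 17*(-10) = 2 = 2 ✓

r = -8, w = -10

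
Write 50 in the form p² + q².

We need to find integers p, q > 0 such that p² + q² = 50.
Trying p = 1: q² = 50 - 1² = 50 - 1 = 49
q = 7
Check: 1² + 7² = 1 + 49 = 50 ✓

50 = 1² + 7²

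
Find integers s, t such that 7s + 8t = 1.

Step 1: Check solvability.
gcd(7, 8) = 1
Since 1 divides 1, solutions exist.

Step 2: Apply extended Euclidean algorithm to find gcd.
We find integers such that 7*x0 + 8*y0 = 1

Step 3: Scale the particular solution.
Multiply by 1/1 = 1:
s = -1, t = 1

Step 4: Verify.
7*(-1) + 8*(1) = 1 = 1 ✓

s = -1, t = 1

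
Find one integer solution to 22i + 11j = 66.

Step 1: Check solvability.
gcd(22, 11) = 11
Since 11 divides 66, solutions exist.

Step 2: Apply extended Euclidean algorithm to find gcd.
We find integers such that 22*x0 + 11*y0 = 11

Step 3: Scale the particular solution.
Multiply by 66/11 = 6:
i = 0, j = 6

Step 4: Verify.
22*(0) + 11*(6) = 66 = 66 ✓

i = 0, j = 6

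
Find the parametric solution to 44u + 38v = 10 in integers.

Step 1: Compute gcd(44, 38) = 2.
Since 2 divides 10, solutions exist.

Step 2: Find a particular solution using extended Euclidean algorithm.
We get u₀ = -30, v₀ = 35.
Check: 44*-30 + 38*35 = 10 = 10 ✓

Step 3: Write the general solution.
u = -30 + (38/2)t = -30 + 19t
v = 35 - (44/2)t = 35 - 22t
for any integer t.

u = -30 + 19t, v = 35 - 22t for integer t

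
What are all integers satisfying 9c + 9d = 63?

Step 1: Compute gcd(9, 9) = 9.
Since 9 divides 63, solutions exist.

Step 2: Find a particular solution using extended Euclidean algorithm.
We get c₀ = 0, d₀ = 7.
Check: 9*0 + 9*7 = 63 = 63 ✓

Step 3: Write the general solution.
c = 0 + (9/9)t = 0 + 1t
d = 7 - (9/9)t = 7 - 1t
for any integer t.

c = 0 + 1t, d = 7 - 1t for integer t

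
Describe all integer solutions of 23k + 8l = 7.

Step 1: Compute gcd(23, 8) = 1.
Since 1 divides 7, solutions exist.

Step 2: Find a particular solution using extended Euclidean algorithm.
We get k₀ = -7, l₀ = 21.
Check: 23*-7 + 8*21 = 7 = 7 ✓

Step 3: Write the general solution.
k = -7 + (8/1)t = -7 + 8t
l = 21 - (23/1)t = 21 - 23t
for any integer t.

k = -7 + 8t, l = 21 - 23t for integer t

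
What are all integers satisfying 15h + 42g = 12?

Step 1: Compute gcd(15, 42) = 3.
Since 3 divides 12, solutions exist.

Step 2: Find a particular solution using extended Euclidean algorithm.
We get h₀ = 12, g₀ = -4.
Check: 15*12 + 42*-4 = 12 = 12 ✓

Step 3: Write the general solution.
h = 12 + (42/3)t = 12 + 14t
g = -4 - (15/3)t = -4 - 5t
for any integer t.

h = 12 + 14t, g = -4 - 5t for integer t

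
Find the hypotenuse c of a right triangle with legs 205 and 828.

c² = a² + b² = 205² + 828² = 42025 + 685584 = 727609
c = sqrt(727609) = 853

853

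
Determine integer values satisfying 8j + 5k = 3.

Step 1: Check solvability.
gcd(8, 5) = 1
Since 1 divides 3, solutions exist.

Step 2: Apply extended Euclidean algorithm to find gcd.
We find integers such that 8*x0 + 5*y0 = 1

Step 3: Scale the particular solution.
Multiply by 3/1 = 3:
j = 6, k = -9

Step 4: Verify.
8*(6) + 5*(-9) = 3 = 3 ✓

j = 6, k = -9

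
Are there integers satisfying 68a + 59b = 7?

Step 1: Compute gcd(68, 59).
gcd(68, 59) = 1

Step 2: Check divisibility.
Does 1 divide 7? 7 = 1 x 7, so yes.

By the theorem on linear Diophantine equations, 68a + 59b = 7 has integer solutions if and only if gcd(68, 59) divides 7. Since 1 | 7, solutions exist.

Yes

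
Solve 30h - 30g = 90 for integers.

Step 1: Check solvability.
gcd(30, 30) = 30
Since 30 divides 90, solutions exist.

Step 2: Apply extended Euclidean algorithm to find gcd.
We find integers such that 30*x0 + 30*y0 = 30

Step 3: Scale the particular solution.
Multiply by 90/30 = 3:
h = 0, g = -3

Step 4: Verify.
30*(0) - 30*(-3) = 90 = 90 ✓

h = 0, g = -3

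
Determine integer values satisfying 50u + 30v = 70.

Step 1: Check solvability.
gcd(50, 30) = 10
Since 10 divides 70, solutions exist.

Step 2: Apply extended Euclidean algorithm to find gcd.
We find integers such that 50*x0 + 30*y0 = 10

Step 3: Scale the particular solution.
Multiply by 70/10 = 7:
u = -7, v = 14

Step 4: Verify.
50*(-7) + 30*(14) = 70 = 70 ✓

u = -7, v = 14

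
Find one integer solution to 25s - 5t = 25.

Step 1: Check solvability.
gcd(25, 5) = 5
Since 5 divides 25, solutions exist.

Step 2: Apply extended Euclidean algorithm to find gcd.
We find integers such that 25*x0 + 5*y0 = 5

Step 3: Scale the particular solution.
Multiply by 25/5 = 5:
s = 0, t = -5

Step 4: Verify.
25*(0) - 5*(-5) = 25 = 25 ✓

s = 0, t = -5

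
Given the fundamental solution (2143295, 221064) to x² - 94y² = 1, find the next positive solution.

Solutions to x² - Dy² = 1 are generated by powers of (x₀ + y₀√D).
The next solution satisfies x₁ + y₁√94 = (x₀ + y₀√94)², giving:
x₁ = x₀² + 94y₀² = 2143295² + 94·221064² = 4593713457025 + 4593713457024 = 9187426914049
y₁ = 2x₀y₀ = 2·2143295·221064 = 947610731760

Verify: 9187426914049² - 94·947610731760² = 84408813300991931233574401 - 84408813300991931233574400 = 1 ✓

x = 9187426914049, y = 947610731760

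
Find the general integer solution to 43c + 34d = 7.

Step 1: Compute gcd(43, 34) = 1.
Since 1 divides 7, solutions exist.

Step 2: Find a particular solution using extended Euclidean algorithm.
We get c₀ = -105, d₀ = 133.
Check: 43*-105 + 34*133 = 7 = 7 ✓

Step 3: Write the general solution.
c = -105 + (34/1)t = -105 + 34t
d = 133 - (43/1)t = 133 - 43t
for any integer t.

c = -105 + 34t, d = 133 - 43t for integer t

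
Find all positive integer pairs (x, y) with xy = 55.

The positive divisors of 55 are: 1, 5, 11, 55.
Each divisor d gives the pair (d, 55/d):
(1, 55), (5, 11), (11, 5), (55, 1)

(1, 55), (5, 11), (11, 5), (55, 1)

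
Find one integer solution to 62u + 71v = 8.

Step 1: Check solvability.
gcd(62, 71) = 1
Since 1 divides 8, solutions exist.

Step 2: Apply extended Euclidean algorithm to find gcd.
We find integers such that 62*x0 + 71*y0 = 1

Step 3: Scale the particular solution.
Multiply by 8/1 = 8:
u = -64, v = 56

Step 4: Verify.
62*(-64) + 71*(56) = 8 = 8 ✓

u = -64, v = 56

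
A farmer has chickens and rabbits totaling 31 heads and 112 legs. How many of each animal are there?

Let c = chickens, r = rabbits.
Heads: c + r = 31
Legs: 2c + 4r = 112
From the first equation, c = 31 - r. Substitute:
2(31 - r) + 4r = 112
62 + 2r = 112
r = (112 - 62)/2 = 25
c = 31 - 25 = 6

Chickens: 6, Rabbits: 25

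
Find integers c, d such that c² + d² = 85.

We need to find integers c, d > 0 such that c² + d² = 85.
Trying c = 2: d² = 85 - 2² = 85 - 4 = 81
d = 9
Check: 2² + 9² = 4 + 81 = 85 ✓

85 = 2² + 9²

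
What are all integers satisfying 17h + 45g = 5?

Step 1: Compute gcd(17, 45) = 1.
Since 1 divides 5, solutions exist.

Step 2: Find a particular solution using extended Euclidean algorithm.
We get h₀ = 40, g₀ = -15.
Check: 17*40 + 45*-15 = 5 = 5 ✓

Step 3: Write the general solution.
h = 40 + (45/1)t = 40 + 45t
g = -15 - (17/1)t = -15 - 17t
for any integer t.

h = 40 + 45t, g = -15 - 17t for integer t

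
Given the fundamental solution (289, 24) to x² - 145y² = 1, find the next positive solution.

Solutions to x² - Dy² = 1 are generated by powers of (x₀ + y₀√D).
The next solution satisfies x₁ + y₁√145 = (x₀ + y₀√145)², giving:
x₁ = x₀² + 145y₀² = 289² + 145·24² = 83521 + 83520 = 167041
y₁ = 2x₀y₀ = 2·289·24 = 13872

Verify: 167041² - 145·13872² = 27902695681 - 27902695680 = 1 ✓

x = 167041, y = 13872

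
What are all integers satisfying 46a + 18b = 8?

Step 1: Compute gcd(46, 18) = 2.
Since 2 divides 8, solutions exist.

Step 2: Find a particular solution using extended Euclidean algorithm.
We get a₀ = 8, b₀ = -20.
Check: 46*8 + 18*-20 = 8 = 8 ✓

Step 3: Write the general solution.
a = 8 + (18/2)t = 8 + 9t
b = -20 - (46/2)t = -20 - 23t
for any integer t.

a = 8 + 9t, b = -20 - 23t for integer t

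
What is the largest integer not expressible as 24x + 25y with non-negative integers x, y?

For two coprime denominations a and b, the Frobenius number (largest value not representable as a non-negative combination) is ab - a - b.
Here gcd(24, 25) = 1, so they are coprime.
F(24, 25) = 24·25 - 24 - 25 = 600 - 49 = 551

551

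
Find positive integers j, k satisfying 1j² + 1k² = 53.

Try small values of j and check whether (53 - 1j²)/1 is a perfect square.
j = 2: 1·2² = 4, so 1k² = 53 - 4 = 49, giving k² = 49, k = 7.
Check: 1·2² + 1·7² = 4 + 49 = 53 ✓

j = 2, k = 7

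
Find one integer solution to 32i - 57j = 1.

Step 1: Check solvability.
gcd(32, 57) = 1
Since 1 divides 1, solutions exist.

Step 2: Apply extended Euclidean algorithm to find gcd.
We find integers such that 32*x0 + 57*y0 = 1

Step 3: Scale the particular solution.
Multiply by 1/1 = 1:
i = -16, j = -9

Step 4: Verify.
32*(-16) - 57*(-9) = 1 = 1 ✓

i = -16, j = -9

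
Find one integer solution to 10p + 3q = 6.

Step 1: Check solvability.
gcd(10, 3) = 1
Since 1 divides 6, solutions exist.

Step 2: Apply extended Euclidean algorithm to find gcd.
We find integers such that 10*x0 + 3*y0 = 1

Step 3: Scale the particular solution.
Multiply by 6/1 = 6:
p = 6, q = -18

Step 4: Verify.
10*(6) + 3*(-18) = 6 = 6 ✓

p = 6, q = -18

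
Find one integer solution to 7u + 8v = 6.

Step 1: Check solvability.
gcd(7, 8) = 1
Since 1 divides 6, solutions exist.

Step 2: Apply extended Euclidean algorithm to find gcd.
We find integers such that 7*x0 + 8*y0 = 1

Step 3: Scale the particular solution.
Multiply by 6/1 = 6:
u = -6, v = 6

Step 4: Verify.
7*(-6) + 8*(6) = 6 = 6 ✓

u = -6, v = 6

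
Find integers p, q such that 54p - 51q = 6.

Step 1: Check solvability.
gcd(54, 51) = 3
Since 3 divides 6, solutions exist.

Step 2: Apply extended Euclidean algorithm to find gcd.
We find integers such that 54*x0 + 51*y0 = 3

Step 3: Scale the particular solution.
Multiply by 6/3 = 2:
p = 2, q = 2

Step 4: Verify.
54*(2) - 51*(2) = 6 = 6 ✓

p = 2, q = 2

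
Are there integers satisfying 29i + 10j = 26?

Step 1: Compute gcd(29, 10).
gcd(29, 10) = 1

Step 2: Check divisibility.
Does 1 divide 26? 26 = 1 x 26, so yes.

By the theorem on linear Diophantine equations, 29i + 10j = 26 has integer solutions if and only if gcd(29, 10) divides 26. Since 1 | 26, solutions exist.

Yes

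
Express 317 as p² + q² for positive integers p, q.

We need to find integers p, q > 0 such that p² + q² = 317.
Trying p = 11: q² = 317 - 11² = 317 - 121 = 196
q = 14
Check: 11² + 14² = 121 + 196 = 317 ✓

317 = 11² + 14²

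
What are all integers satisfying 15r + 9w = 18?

Step 1: Compute gcd(15, 9) = 3.
Since 3 divides 18, solutions exist.

Step 2: Find a particular solution using extended Euclidean algorithm.
We get r₀ = -6, w₀ = 12.
Check: 15*-6 + 9*12 = 18 = 18 ✓

Step 3: Write the general solution.
r = -6 + (9/3)t = -6 + 3t
w = 12 - (15/3)t = 12 - 5t
for any integer t.

r = -6 + 3t, w = 12 - 5t for integer t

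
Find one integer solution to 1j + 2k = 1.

Step 1: Check solvability.
gcd(1, 2) = 1
Since 1 divides 1, solutions exist.

Step 2: Apply extended Euclidean algorithm to find gcd.
We find integers such that 1*x0 + 2*y0 = 1

Step 3: Scale the particular solution.
Multiply by 1/1 = 1:
j = 1, k = 0

Step 4: Verify.
1*(1) + 2*(0) = 1 = 1 ✓

j = 1, k = 0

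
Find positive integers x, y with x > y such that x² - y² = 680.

Factor: x² - y² = (x+y)(x-y) = 680.
We need two factors of 680 with the same parity.
Use x+y = 340 and x-y = 2 (product 340·2 = 680).
Adding: 2x = 342, so x = 171.
Subtracting: 2y = 338, so y = 169.
Check: 171² - 169² = 29241 - 28561 = 680 ✓

x = 171, y = 169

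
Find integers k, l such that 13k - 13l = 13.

Step 1: Check solvability.
gcd(13, 13) = 13
Since 13 divides 13, solutions exist.

Step 2: Apply extended Euclidean algorithm to find gcd.
We find integers such that 13*x0 + 13*y0 = 13

Step 3: Scale the particular solution.
Multiply by 13/13 = 1:
k = 0, l = -1

Step 4: Verify.
13*(0) - 13*(-1) = 13 = 13 ✓

k = 0, l = -1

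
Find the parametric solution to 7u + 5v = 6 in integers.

Step 1: Compute gcd(7, 5) = 1.
Since 1 divides 6, solutions exist.

Step 2: Find a particular solution using extended Euclidean algorithm.
We get u₀ = -12, v₀ = 18.
Check: 7*-12 + 5*18 = 6 = 6 ✓

Step 3: Write the general solution.
u = -12 + (5/1)t = -12 + 5t
v = 18 - (7/1)t = 18 - 7t
for any integer t.

u = -12 + 5t, v = 18 - 7t for integer t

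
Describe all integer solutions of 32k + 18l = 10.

Step 1: Compute gcd(32, 18) = 2.
Since 2 divides 10, solutions exist.

Step 2: Find a particular solution using extended Euclidean algorithm.
We get k₀ = 20, l₀ = -35.
Check: 32*20 + 18*-35 = 10 = 10 ✓

Step 3: Write the general solution.
k = 20 + (18/2)t = 20 + 9t
l = -35 - (32/2)t = -35 - 16t
for any integer t.

k = 20 + 9t, l = -35 - 16t for integer t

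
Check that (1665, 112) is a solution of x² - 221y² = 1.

Compute x² = 1665² = 2772225
Compute 221y² = 221·112² = 221·12544 = 2772224
x² - 221y² = 2772225 - 2772224 = 1
Since this equals 1, (1665, 112) is a solution.

Yes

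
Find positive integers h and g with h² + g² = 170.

We need to find integers h, g > 0 such that h² + g² = 170.
Trying h = 1: g² = 170 - 1² = 170 - 1 = 169
g = 13
Check: 1² + 13² = 1 + 169 = 170 ✓

170 = 1² + 13²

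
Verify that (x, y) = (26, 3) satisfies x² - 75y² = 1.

Compute x² = 26² = 676
Compute 75y² = 75·3² = 75·9 = 675
x² - 75y² = 676 - 675 = 1
Since this equals 1, (26, 3) is a solution.

Yes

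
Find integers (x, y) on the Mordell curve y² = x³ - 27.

Try small integer x values and check whether x³ - 27 is a perfect square.
x = 3: x³ - 27 = 3³ - 27 = 27 - 27 = 0
Is 0 a perfect square? 0² = 0 ✓
So (x, y) = (3, 0) is a solution.

x = 3, y = 0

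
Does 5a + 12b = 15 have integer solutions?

Step 1: Compute gcd(5, 12).
gcd(5, 12) = 1

Step 2: Check divisibility.
Does 1 divide 15? 15 = 1 x 15, so yes.

By the theorem on linear Diophantine equations, 5a + 12b = 15 has integer solutions if and only if gcd(5, 12) divides 15. Since 1 | 15, solutions exist.

Yes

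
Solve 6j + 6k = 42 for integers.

Step 1: Check solvability.
gcd(6, 6) = 6
Since 6 divides 42, solutions exist.

Step 2: Apply extended Euclidean algorithm to find gcd.
We find integers such that 6*x0 + 6*y0 = 6

Step 3: Scale the particular solution.
Multiply by 42/6 = 7:
j = 0, k = 7

Step 4: Verify.
6*(0) + 6*(7) = 42 = 42 ✓

j = 0, k = 7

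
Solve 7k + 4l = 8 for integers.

Step 1: Check solvability.
gcd(7, 4) = 1
Since 1 divides 8, solutions exist.

Step 2: Apply extended Euclidean algorithm to find gcd.
We find integers such that 7*x0 + 4*y0 = 1

Step 3: Scale the particular solution.
Multiply by 8/1 = 8:
k = -8, l = 16

Step 4: Verify.
7*(-8) + 4*(16) = 8 = 8 ✓

k = -8, l = 16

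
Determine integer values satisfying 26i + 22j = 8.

Step 1: Check solvability.
gcd(26, 22) = 2
Since 2 divides 8, solutions exist.

Step 2: Apply extended Euclidean algorithm to find gcd.
We find integers such that 26*x0 + 22*y0 = 2

Step 3: Scale the particular solution.
Multiply by 8/2 = 4:
i = -20, j = 24

Step 4: Verify.
26*(-20) + 22*(24) = 8 = 8 ✓

i = -20, j = 24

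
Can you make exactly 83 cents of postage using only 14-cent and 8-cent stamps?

We need non-negative x, y with 14x + 8y = 83.
gcd(14, 8) = 2, and 2 does not divide 83.
No integer solutions exist, so certainly no non-negative ones.

No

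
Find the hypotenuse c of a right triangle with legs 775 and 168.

c² = a² + b² = 775² + 168² = 600625 + 28224 = 628849
c = sqrt(628849) = 793

793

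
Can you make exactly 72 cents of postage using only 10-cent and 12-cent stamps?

We need non-negative x, y with 10x + 12y = 72.
gcd(10, 12) = 2 divides 72, so integer solutions exist.
Search for a non-negative one: x = 0 gives 12y = 72 - 0 = 72, so y = 6.
Check: 10·0 + 12·6 = 72 ✓

Yes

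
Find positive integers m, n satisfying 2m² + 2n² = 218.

Try small values of m and check whether (218 - 2m²)/2 is a perfect square.
m = 3: 2·3² = 18, so 2n² = 218 - 18 = 200, giving n² = 100, n = 10.
Check: 2·3² + 2·10² = 18 + 200 = 218 ✓

m = 3, n = 10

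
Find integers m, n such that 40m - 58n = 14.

Step 1: Check solvability.
gcd(40, 58) = 2
Since 2 divides 14, solutions exist.

Step 2: Apply extended Euclidean algorithm to find gcd.
We find integers such that 40*x0 + 58*y0 = 2

Step 3: Scale the particular solution.
Multiply by 14/2 = 7:
m = -91, n = -63

Step 4: Verify.
40*(-91) - 58*(-63) = 14 = 14 ✓

m = -91, n = -63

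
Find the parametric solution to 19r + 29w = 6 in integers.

Step 1: Compute gcd(19, 29) = 1.
Since 1 divides 6, solutions exist.

Step 2: Find a particular solution using extended Euclidean algorithm.
We get r₀ = -18, w₀ = 12.
Check: 19*-18 + 29*12 = 6 = 6 ✓

Step 3: Write the general solution.
r = -18 + (29/1)t = -18 + 29t
w = 12 - (19/1)t = 12 - 19t
for any integer t.

r = -18 + 29t, w = 12 - 19t for integer t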